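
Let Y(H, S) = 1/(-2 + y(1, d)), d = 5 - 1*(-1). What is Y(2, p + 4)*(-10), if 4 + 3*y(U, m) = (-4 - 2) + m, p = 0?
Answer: 3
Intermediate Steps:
d = 6 (d = 5 + 1 = 6)
y(U, m) = -10/3 + m/3 (y(U, m) = -4/3 + ((-4 - 2) + m)/3 = -4/3 + (-6 + m)/3 = -4/3 + (-2 + m/3) = -10/3 + m/3)
Y(H, S) = -3/10 (Y(H, S) = 1/(-2 + (-10/3 + (⅓)*6)) = 1/(-2 + (-10/3 + 2)) = 1/(-2 - 4/3) = 1/(-10/3) = -3/10)
Y(2, p + 4)*(-10) = -3/10*(-10) = 3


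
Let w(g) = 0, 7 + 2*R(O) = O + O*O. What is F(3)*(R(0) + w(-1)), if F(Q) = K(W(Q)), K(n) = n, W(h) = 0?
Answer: 0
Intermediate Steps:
R(O) = -7/2 + O/2 + O²/2 (R(O) = -7/2 + (O + O*O)/2 = -7/2 + (O + O²)/2 = -7/2 + (O/2 + O²/2) = -7/2 + O/2 + O²/2)
F(Q) = 0
F(3)*(R(0) + w(-1)) = 0*((-7/2 + (½)*0 + (½)*0²) + 0) = 0*((-7/2 + 0 + (½)*0) + 0) = 0*((-7/2 + 0 + 0) + 0) = 0*(-7/2 + 0) = 0*(-7/2) = 0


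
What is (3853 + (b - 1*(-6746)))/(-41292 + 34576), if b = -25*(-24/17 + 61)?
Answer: -77429/57086 ≈ -1.3564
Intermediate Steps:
b = -25325/17 (b = -25*(-24*1/17 + 61) = -25*(-24/17 + 61) = -25*1013/17 = -25325/17 ≈ -1489.7)
(3853 + (b - 1*(-6746)))/(-41292 + 34576) = (3853 + (-25325/17 - 1*(-6746)))/(-41292 + 34576) = (3853 + (-25325/17 + 6746))/(-6716) = (3853 + 89357/17)*(-1/6716) = (154858/17)*(-1/6716) = -77429/57086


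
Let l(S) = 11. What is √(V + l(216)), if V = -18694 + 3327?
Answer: 2*I*√3839 ≈ 123.92*I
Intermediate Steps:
V = -15367
√(V + l(216)) = √(-15367 + 11) = √(-15356) = 2*I*√3839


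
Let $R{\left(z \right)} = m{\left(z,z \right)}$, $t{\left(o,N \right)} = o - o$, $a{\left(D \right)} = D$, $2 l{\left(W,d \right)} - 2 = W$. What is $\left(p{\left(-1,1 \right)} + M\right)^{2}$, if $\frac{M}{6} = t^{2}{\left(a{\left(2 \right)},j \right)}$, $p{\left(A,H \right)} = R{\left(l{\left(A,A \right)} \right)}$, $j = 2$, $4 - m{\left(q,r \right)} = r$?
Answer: $\frac{49}{4} \approx 12.25$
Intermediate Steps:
$l{\left(W,d \right)} = 1 + \frac{W}{2}$
$m{\left(q,r \right)} = 4 - r$
$t{\left(o,N \right)} = 0$
$R{\left(z \right)} = 4 - z$
$p{\left(A,H \right)} = 3 - \frac{A}{2}$ ($p{\left(A,H \right)} = 4 - \left(1 + \frac{A}{2}\right) = 3 - \frac{A}{2}$)
$M = 0$ ($M = 6 \cdot 0^{2} = 6 \cdot 0 = 0$)
$\left(p{\left(-1,1 \right)} + M\right)^{2} = \left(\left(3 - - \frac{1}{2}\right) + 0\right)^{2} = \left(\left(3 + \frac{1}{2}\right) + 0\right)^{2} = \left(\frac{7}{2} + 0\right)^{2} = \left(\frac{7}{2}\right)^{2} = \frac{49}{4}$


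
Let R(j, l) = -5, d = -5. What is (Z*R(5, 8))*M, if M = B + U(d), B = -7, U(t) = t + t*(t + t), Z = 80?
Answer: -15200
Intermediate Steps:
U(t) = t + 2*t² (U(t) = t + t*(2*t) = t + 2*t²)
M = 38 (M = -7 - 5*(1 + 2*(-5)) = -7 - 5*(1 - 10) = -7 - 5*(-9) = -7 + 45 = 38)
(Z*R(5, 8))*M = (80*(-5))*38 = -400*38 = -15200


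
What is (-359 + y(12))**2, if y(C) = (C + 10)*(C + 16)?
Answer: 66049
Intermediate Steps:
y(C) = (10 + C)*(16 + C)
(-359 + y(12))**2 = (-359 + (160 + 12**2 + 26*12))**2 = (-359 + (160 + 144 + 312))**2 = (-359 + 616)**2 = 257**2 = 66049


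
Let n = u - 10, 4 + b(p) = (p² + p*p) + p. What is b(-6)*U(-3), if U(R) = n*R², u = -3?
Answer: -7254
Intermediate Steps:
b(p) = -4 + p + 2*p² (b(p) = -4 + ((p² + p*p) + p) = -4 + ((p² + p²) + p) = -4 + (2*p² + p) = -4 + (p + 2*p²) = -4 + p + 2*p²)
n = -13 (n = -3 - 10 = -13)
U(R) = -13*R²
b(-6)*U(-3) = (-4 - 6 + 2*(-6)²)*(-13*(-3)²) = (-4 - 6 + 2*36)*(-13*9) = (-4 - 6 + 72)*(-117) = 62*(-117) = -7254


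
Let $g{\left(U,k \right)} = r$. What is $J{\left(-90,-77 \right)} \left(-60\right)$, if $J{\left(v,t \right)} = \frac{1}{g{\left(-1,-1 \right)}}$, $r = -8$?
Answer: $\frac{15}{2} \approx 7.5$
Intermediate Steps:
$g{\left(U,k \right)} = -8$
$J{\left(v,t \right)} = - \frac{1}{8}$ ($J{\left(v,t \right)} = \frac{1}{-8} = - \frac{1}{8}$)
$J{\left(-90,-77 \right)} \left(-60\right) = \left(- \frac{1}{8}\right) \left(-60\right) = \frac{15}{2}$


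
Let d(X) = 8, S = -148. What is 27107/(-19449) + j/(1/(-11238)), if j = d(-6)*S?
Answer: 258784321501/19449 ≈ 1.3306e+7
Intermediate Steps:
j = -1184 (j = 8*(-148) = -1184)
27107/(-19449) + j/(1/(-11238)) = 27107/(-19449) - 1184/(1/(-11238)) = 27107*(-1/19449) - 1184/(-1/11238) = -27107/19449 - 1184*(-11238) = -27107/19449 + 13305792 = 258784321501/19449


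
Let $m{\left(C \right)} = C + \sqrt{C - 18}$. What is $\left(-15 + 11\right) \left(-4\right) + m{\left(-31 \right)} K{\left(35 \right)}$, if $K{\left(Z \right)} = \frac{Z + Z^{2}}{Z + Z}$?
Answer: $-542 + 126 i \approx -542.0 + 126.0 i$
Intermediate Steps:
$K{\left(Z \right)} = \frac{Z + Z^{2}}{2 Z}$
$m{\left(C \right)} = C + \sqrt{-18 + C}$
$\left(-15 + 11\right) \left(-4\right) + m{\left(-31 \right)} K{\left(35 \right)} = \left(-15 + 11\right) \left(-4\right) + \left(-31 + \sqrt{-18 - 31}\right) \left(\frac{1}{2} + \frac{1}{2} \cdot 35\right) = \left(-4\right) \left(-4\right) + \left(-31 + \sqrt{-49}\right) \left(\frac{1}{2} + \frac{35}{2}\right) = 16 + \left(-31 + 7 i\right) 18 = 16 - \left(558 - 126 i\right) = -542 + 126 i$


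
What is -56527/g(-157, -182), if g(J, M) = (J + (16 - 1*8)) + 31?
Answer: 56527/118 ≈ 479.04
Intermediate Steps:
g(J, M) = 39 + J (g(J, M) = (J + (16 - 8)) + 31 = (J + 8) + 31 = (8 + J) + 31 = 39 + J)
-56527/g(-157, -182) = -56527/(39 - 157) = -56527/(-118) = -56527*(-1/118) = 56527/118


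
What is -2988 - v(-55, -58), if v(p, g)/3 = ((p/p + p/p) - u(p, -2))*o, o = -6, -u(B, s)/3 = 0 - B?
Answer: 18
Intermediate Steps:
u(B, s) = 3*B (u(B, s) = -3*(0 - B) = -(-3)*B = 3*B)
v(p, g) = -36 + 54*p (v(p, g) = 3*(((p/p + p/p) - 3*p)*(-6)) = 3*(((1 + 1) - 3*p)*(-6)) = 3*((2 - 3*p)*(-6)) = 3*(-12 + 18*p) = -36 + 54*p)
-2988 - v(-55, -58) = -2988 - (-36 + 54*(-55)) = -2988 - (-36 - 2970) = -2988 - 1*(-3006) = -2988 + 3006 = 18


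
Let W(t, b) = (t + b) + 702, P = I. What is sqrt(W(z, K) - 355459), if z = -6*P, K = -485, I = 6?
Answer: I*sqrt(355278) ≈ 596.05*I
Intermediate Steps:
P = 6
z = -36 (z = -6*6 = -36)
W(t, b) = 702 + b + t (W(t, b) = (b + t) + 702 = 702 + b + t)
sqrt(W(z, K) - 355459) = sqrt((702 - 485 - 36) - 355459) = sqrt(181 - 355459) = sqrt(-355278) = I*sqrt(355278)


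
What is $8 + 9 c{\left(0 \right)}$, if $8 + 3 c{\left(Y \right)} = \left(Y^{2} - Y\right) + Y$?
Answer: $-16$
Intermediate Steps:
$c{\left(Y \right)} = - \frac{8}{3} + \frac{Y^{2}}{3}$ ($c{\left(Y \right)} = - \frac{8}{3} + \frac{\left(Y^{2} - Y\right) + Y}{3} = - \frac{8}{3} + \frac{Y^{2}}{3}$)
$8 + 9 c{\left(0 \right)} = 8 + 9 \left(- \frac{8}{3} + \frac{0^{2}}{3}\right) = 8 + 9 \left(- \frac{8}{3} + \frac{1}{3} \cdot 0\right) = 8 + 9 \left(- \frac{8}{3} + 0\right) = 8 + 9 \left(- \frac{8}{3}\right) = 8 - 24 = -16$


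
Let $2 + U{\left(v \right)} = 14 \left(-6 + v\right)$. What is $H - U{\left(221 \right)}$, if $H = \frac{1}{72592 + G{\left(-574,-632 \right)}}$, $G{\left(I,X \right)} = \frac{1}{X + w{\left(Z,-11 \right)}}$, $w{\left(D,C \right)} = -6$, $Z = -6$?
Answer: $- \frac{139311593922}{46313695} \approx -3008.0$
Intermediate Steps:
$G{\left(I,X \right)} = \frac{1}{-6 + X}$ ($G{\left(I,X \right)} = \frac{1}{X - 6} = \frac{1}{-6 + X}$)
$U{\left(v \right)} = -86 + 14 v$ ($U{\left(v \right)} = -2 + 14 \left(-6 + v\right) = -2 + \left(-84 + 14 v\right) = -86 + 14 v$)
$H = \frac{638}{46313695}$ ($H = \frac{1}{72592 + \frac{1}{-6 - 632}} = \frac{1}{72592 + \frac{1}{-638}} = \frac{1}{72592 - \frac{1}{638}} = \frac{1}{\frac{46313695}{638}} = \frac{638}{46313695} \approx 1.3776 \cdot 10^{-5}$)
$H - U{\left(221 \right)} = \frac{638}{46313695} - \left(-86 + 14 \cdot 221\right) = \frac{638}{46313695} - \left(-86 + 3094\right) = \frac{638}{46313695} - 3008 = - \frac{139311593922}{46313695}$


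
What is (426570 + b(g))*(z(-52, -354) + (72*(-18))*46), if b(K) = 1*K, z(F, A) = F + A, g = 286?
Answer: -25620750832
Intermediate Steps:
z(F, A) = A + F
b(K) = K
(426570 + b(g))*(z(-52, -354) + (72*(-18))*46) = (426570 + 286)*((-354 - 52) + (72*(-18))*46) = 426856*(-406 - 1296*46) = 426856*(-406 - 59616) = 426856*(-60022) = -25620750832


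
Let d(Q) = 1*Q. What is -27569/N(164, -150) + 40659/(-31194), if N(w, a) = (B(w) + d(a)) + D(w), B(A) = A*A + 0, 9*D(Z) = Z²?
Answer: -1551720122/695652195 ≈ -2.2306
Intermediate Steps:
D(Z) = Z²/9
d(Q) = Q
B(A) = A² (B(A) = A² + 0 = A²)
N(w, a) = a + 10*w²/9 (N(w, a) = (w² + a) + w²/9 = (a + w²) + w²/9 = a + 10*w²/9)
-27569/N(164, -150) + 40659/(-31194) = -27569/(-150 + (10/9)*164²) + 40659/(-31194) = -27569/(-150 + (10/9)*26896) + 40659*(-1/31194) = -27569/(-150 + 268960/9) - 13553/10398 = -27569/267610/9 - 13553/10398 = -27569*9/267610 - 13553/10398 = -248121/267610 - 13553/10398 = -1551720122/695652195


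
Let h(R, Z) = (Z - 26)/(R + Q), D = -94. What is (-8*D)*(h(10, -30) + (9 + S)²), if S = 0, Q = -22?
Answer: 193264/3 ≈ 64421.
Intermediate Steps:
h(R, Z) = (-26 + Z)/(-22 + R) (h(R, Z) = (Z - 26)/(R - 22) = (-26 + Z)/(-22 + R))
(-8*D)*(h(10, -30) + (9 + S)²) = (-8*(-94))*((-26 - 30)/(-22 + 10) + (9 + 0)²) = 752*(-56/(-12) + 9²) = 752*(-1/12*(-56) + 81) = 752*(14/3 + 81) = 752*(257/3) = 193264/3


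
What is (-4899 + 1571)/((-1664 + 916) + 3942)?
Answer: -1664/1597 ≈ -1.0420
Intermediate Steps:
(-4899 + 1571)/((-1664 + 916) + 3942) = -3328/(-748 + 3942) = -3328/3194 = -3328*1/3194 = -1664/1597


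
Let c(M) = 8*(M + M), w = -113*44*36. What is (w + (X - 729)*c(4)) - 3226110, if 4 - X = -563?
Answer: -3415470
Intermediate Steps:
X = 567 (X = 4 - 1*(-563) = 4 + 563 = 567)
w = -178992 (w = -4972*36 = -178992)
c(M) = 16*M (c(M) = 8*(2*M) = 16*M)
(w + (X - 729)*c(4)) - 3226110 = (-178992 + (567 - 729)*(16*4)) - 3226110 = (-178992 - 162*64) - 3226110 = (-178992 - 10368) - 3226110 = -189360 - 3226110 = -3415470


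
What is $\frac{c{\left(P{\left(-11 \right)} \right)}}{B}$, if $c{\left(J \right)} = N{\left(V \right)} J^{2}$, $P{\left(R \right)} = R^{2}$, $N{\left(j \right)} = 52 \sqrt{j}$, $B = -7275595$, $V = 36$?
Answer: $- \frac{4567992}{7275595} \approx -0.62785$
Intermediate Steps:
$c{\left(J \right)} = 312 J^{2}$ ($c{\left(J \right)} = 52 \sqrt{36} J^{2} = 52 \cdot 6 J^{2} = 312 J^{2}$)
$\frac{c{\left(P{\left(-11 \right)} \right)}}{B} = \frac{312 \left(\left(-11\right)^{2}\right)^{2}}{-7275595} = 312 \cdot 121^{2} \left(- \frac{1}{7275595}\right) = 312 \cdot 14641 \left(- \frac{1}{7275595}\right) = 4567992 \left(- \frac{1}{7275595}\right) = - \frac{4567992}{7275595}$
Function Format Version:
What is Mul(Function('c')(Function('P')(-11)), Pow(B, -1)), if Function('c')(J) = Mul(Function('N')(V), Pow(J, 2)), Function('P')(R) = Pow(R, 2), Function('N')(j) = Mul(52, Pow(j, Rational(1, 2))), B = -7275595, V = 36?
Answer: Rational(-4567992, 7275595) ≈ -0.62785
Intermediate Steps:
Function('c')(J) = Mul(312, Pow(J, 2)) (Function('c')(J) = Mul(Mul(52, Pow(36, Rational(1, 2))), Pow(J, 2)) = Mul(Mul(52, 6), Pow(J, 2)) = Mul(312, Pow(J, 2)))
Mul(Function('c')(Function('P')(-11)), Pow(B, -1)) = Mul(Mul(312, Pow(Pow(-11, 2), 2)), Pow(-7275595, -1)) = Mul(Mul(312, Pow(121, 2)), Rational(-1, 7275595)) = Mul(Mul(312, 14641), Rational(-1, 7275595)) = Mul(4567992, Rational(-1, 7275595)) = Rational(-4567992, 7275595)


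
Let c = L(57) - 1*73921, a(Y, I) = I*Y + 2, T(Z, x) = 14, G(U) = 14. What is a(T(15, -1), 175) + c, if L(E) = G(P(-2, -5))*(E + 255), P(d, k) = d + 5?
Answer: -67101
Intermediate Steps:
P(d, k) = 5 + d
a(Y, I) = 2 + I*Y
L(E) = 3570 + 14*E (L(E) = 14*(E + 255) = 14*(255 + E) = 3570 + 14*E)
c = -69553 (c = (3570 + 14*57) - 1*73921 = (3570 + 798) - 73921 = 4368 - 73921 = -69553)
a(T(15, -1), 175) + c = (2 + 175*14) - 69553 = (2 + 2450) - 69553 = 2452 - 69553 = -67101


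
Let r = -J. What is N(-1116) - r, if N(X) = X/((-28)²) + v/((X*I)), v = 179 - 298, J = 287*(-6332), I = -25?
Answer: -621102727064/341775 ≈ -1.8173e+6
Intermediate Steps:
J = -1817284
v = -119
r = 1817284 (r = -1*(-1817284) = 1817284)
N(X) = X/784 + 119/(25*X) (N(X) = X/((-28)²) - 119*(-1/(25*X)) = X/784 - 119*(-1/(25*X)) = X*(1/784) - (-119)/(25*X) = X/784 + 119/(25*X))
N(-1116) - r = ((1/784)*(-1116) + (119/25)/(-1116)) - 1*1817284 = (-279/196 + (119/25)*(-1/1116)) - 1817284 = (-279/196 - 119/27900) - 1817284 = -487964/341775 - 1817284 = -621102727064/341775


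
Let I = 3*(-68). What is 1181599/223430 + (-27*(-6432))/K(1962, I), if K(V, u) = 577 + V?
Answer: 41801827381/567288770 ≈ 73.687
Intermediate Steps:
I = -204
1181599/223430 + (-27*(-6432))/K(1962, I) = 1181599/223430 + (-27*(-6432))/(577 + 1962) = 1181599*(1/223430) + 173664/2539 = 1181599/223430 + 173664*(1/2539) = 1181599/223430 + 173664/2539 = 41801827381/567288770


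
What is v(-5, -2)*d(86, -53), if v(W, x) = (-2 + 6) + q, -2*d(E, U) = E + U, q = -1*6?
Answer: 33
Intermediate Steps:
q = -6
d(E, U) = -E/2 - U/2 (d(E, U) = -(E + U)/2 = -E/2 - U/2)
v(W, x) = -2 (v(W, x) = (-2 + 6) - 6 = 4 - 6 = -2)
v(-5, -2)*d(86, -53) = -2*(-½*86 - ½*(-53)) = -2*(-43 + 53/2) = -2*(-33/2) = 33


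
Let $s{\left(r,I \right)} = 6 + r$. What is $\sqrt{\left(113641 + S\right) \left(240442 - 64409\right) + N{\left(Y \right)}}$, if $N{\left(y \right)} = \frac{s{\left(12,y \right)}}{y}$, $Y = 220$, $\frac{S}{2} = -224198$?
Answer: $\frac{9 i \sqrt{8802813773710}}{110} \approx 2.4275 \cdot 10^{5} i$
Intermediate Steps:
$S = -448396$ ($S = 2 \left(-224198\right) = -448396$)
$N{\left(y \right)} = \frac{18}{y}$ ($N{\left(y \right)} = \frac{6 + 12}{y} = \frac{18}{y}$)
$\sqrt{\left(113641 + S\right) \left(240442 - 64409\right) + N{\left(Y \right)}} = \sqrt{\left(113641 - 448396\right) \left(240442 - 64409\right) + \frac{18}{220}} = \sqrt{\left(-334755\right) 176033 + 18 \cdot \frac{1}{220}} = \sqrt{-58927926915 + \frac{9}{110}} = \sqrt{- \frac{6482071960641}{110}} = \frac{9 i \sqrt{8802813773710}}{110}$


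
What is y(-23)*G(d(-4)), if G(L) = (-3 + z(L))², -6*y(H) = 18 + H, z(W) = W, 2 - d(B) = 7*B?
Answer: 1215/2 ≈ 607.50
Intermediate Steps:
d(B) = 2 - 7*B
y(H) = -3 - H/6 (y(H) = -(18 + H)/6 = -3 - H/6)
G(L) = (-3 + L)²
y(-23)*G(d(-4)) = (-3 - ⅙*(-23))*(-3 + (2 - 7*(-4)))² = (-3 + 23/6)*(-3 + (2 + 28))² = 5*(-3 + 30)²/6 = (⅚)*27² = (⅚)*729 = 1215/2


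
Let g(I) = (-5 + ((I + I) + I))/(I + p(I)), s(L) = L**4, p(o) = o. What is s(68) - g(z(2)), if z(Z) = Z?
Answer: 85525503/4 ≈ 2.1381e+7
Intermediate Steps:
g(I) = (-5 + 3*I)/(2*I) (g(I) = (-5 + ((I + I) + I))/(I + I) = (-5 + (2*I + I))/((2*I)) = (-5 + 3*I)*(1/(2*I)) = (-5 + 3*I)/(2*I))
s(68) - g(z(2)) = 68**4 - (-5 + 3*2)/(2*2) = 21381376 - (-5 + 6)/(2*2) = 21381376 - 1/(2*2) = 21381376 - 1*1/4 = 21381376 - 1/4 = 85525503/4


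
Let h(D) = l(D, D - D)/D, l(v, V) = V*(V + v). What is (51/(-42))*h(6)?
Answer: 0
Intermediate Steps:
h(D) = 0 (h(D) = ((D - D)*((D - D) + D))/D = (0*(0 + D))/D = (0*D)/D = 0/D = 0)
(51/(-42))*h(6) = (51/(-42))*0 = (51*(-1/42))*0 = -17/14*0 = 0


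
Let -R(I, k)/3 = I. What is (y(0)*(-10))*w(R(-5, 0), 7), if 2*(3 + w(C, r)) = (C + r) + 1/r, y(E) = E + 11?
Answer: -6215/7 ≈ -887.86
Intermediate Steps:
y(E) = 11 + E
R(I, k) = -3*I
w(C, r) = -3 + C/2 + r/2 + 1/(2*r) (w(C, r) = -3 + ((C + r) + 1/r)/2 = -3 + (C + r + 1/r)/2 = -3 + (C/2 + r/2 + 1/(2*r)) = -3 + C/2 + r/2 + 1/(2*r))
(y(0)*(-10))*w(R(-5, 0), 7) = ((11 + 0)*(-10))*((½)*(1 + 7*(-6 - 3*(-5) + 7))/7) = (11*(-10))*((½)*(⅐)*(1 + 7*(-6 + 15 + 7))) = -55*(1 + 7*16)/7 = -55*(1 + 112)/7 = -55*113/7 = -110*113/14 = -6215/7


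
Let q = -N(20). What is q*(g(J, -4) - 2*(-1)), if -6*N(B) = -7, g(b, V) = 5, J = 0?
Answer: -49/6 ≈ -8.1667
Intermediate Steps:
N(B) = 7/6 (N(B) = -⅙*(-7) = 7/6)
q = -7/6 (q = -1*7/6 = -7/6 ≈ -1.1667)
q*(g(J, -4) - 2*(-1)) = -7*(5 - 2*(-1))/6 = -7*(5 + 2)/6 = -7/6*7 = -49/6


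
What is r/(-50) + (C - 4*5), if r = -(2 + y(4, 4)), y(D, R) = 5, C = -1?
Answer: -1043/50 ≈ -20.860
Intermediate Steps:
r = -7 (r = -(2 + 5) = -1*7 = -7)
r/(-50) + (C - 4*5) = -7/(-50) + (-1 - 4*5) = -1/50*(-7) + (-1 - 20) = 7/50 - 21 = -1043/50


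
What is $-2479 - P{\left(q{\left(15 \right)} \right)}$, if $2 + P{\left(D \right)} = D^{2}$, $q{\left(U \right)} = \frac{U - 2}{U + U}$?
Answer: $- \frac{2229469}{900} \approx -2477.2$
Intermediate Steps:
$q{\left(U \right)} = \frac{-2 + U}{2 U}$
$P{\left(D \right)} = -2 + D^{2}$
$-2479 - P{\left(q{\left(15 \right)} \right)} = -2479 - \left(-2 + \left(\frac{-2 + 15}{2 \cdot 15}\right)^{2}\right) = -2479 - \left(-2 + \left(\frac{1}{2} \cdot \frac{1}{15} \cdot 13\right)^{2}\right) = -2479 - \left(-2 + \left(\frac{13}{30}\right)^{2}\right) = -2479 - \left(-2 + \frac{169}{900}\right) = -2479 - - \frac{1631}{900} = -2479 + \frac{1631}{900} = - \frac{2229469}{900}$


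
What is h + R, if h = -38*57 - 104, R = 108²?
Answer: 9394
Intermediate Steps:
R = 11664
h = -2270 (h = -2166 - 104 = -2270)
h + R = -2270 + 11664 = 9394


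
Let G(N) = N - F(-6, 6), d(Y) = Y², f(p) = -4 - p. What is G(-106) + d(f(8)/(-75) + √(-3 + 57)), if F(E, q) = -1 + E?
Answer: -28109/625 + 24*√6/25 ≈ -42.623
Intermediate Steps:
G(N) = 7 + N (G(N) = N - (-1 - 6) = N - 1*(-7) = N + 7 = 7 + N)
G(-106) + d(f(8)/(-75) + √(-3 + 57)) = (7 - 106) + ((-4 - 1*8)/(-75) + √(-3 + 57))² = -99 + ((-4 - 8)*(-1/75) + √54)² = -99 + (-12*(-1/75) + 3*√6)² = -99 + (4/25 + 3*√6)²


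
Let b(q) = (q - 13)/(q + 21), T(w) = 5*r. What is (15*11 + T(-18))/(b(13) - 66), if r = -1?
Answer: -80/33 ≈ -2.4242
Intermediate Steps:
T(w) = -5 (T(w) = 5*(-1) = -5)
b(q) = (-13 + q)/(21 + q)
(15*11 + T(-18))/(b(13) - 66) = (15*11 - 5)/((-13 + 13)/(21 + 13) - 66) = (165 - 5)/(0/34 - 66) = 160/((1/34)*0 - 66) = 160/(0 - 66) = 160/(-66) = 160*(-1/66) = -80/33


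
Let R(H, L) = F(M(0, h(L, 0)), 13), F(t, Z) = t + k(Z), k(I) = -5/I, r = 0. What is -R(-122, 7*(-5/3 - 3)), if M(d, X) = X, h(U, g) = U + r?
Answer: 1289/39 ≈ 33.051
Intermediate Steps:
h(U, g) = U (h(U, g) = U + 0 = U)
F(t, Z) = t - 5/Z
R(H, L) = -5/13 + L (R(H, L) = L - 5/13 = -5/13 + L)
-R(-122, 7*(-5/3 - 3)) = -(-5/13 + 7*(-5/3 - 3)) = -(-5/13 + 7*(-14/3)) = -(-5/13 - 98/3) = -1*(-1289/39) = 1289/39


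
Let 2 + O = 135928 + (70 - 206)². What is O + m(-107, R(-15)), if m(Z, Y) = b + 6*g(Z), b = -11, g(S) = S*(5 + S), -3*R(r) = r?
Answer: 219895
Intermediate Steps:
R(r) = -r/3
m(Z, Y) = -11 + 6*Z*(5 + Z) (m(Z, Y) = -11 + 6*(Z*(5 + Z)) = -11 + 6*Z*(5 + Z))
O = 154422 (O = -2 + (135928 + (70 - 206)²) = -2 + (135928 + (-136)²) = -2 + (135928 + 18496) = -2 + 154424 = 154422)
O + m(-107, R(-15)) = 154422 + (-11 + 6*(-107)*(5 - 107)) = 154422 + (-11 + 6*(-107)*(-102)) = 154422 + (-11 + 65484) = 154422 + 65473 = 219895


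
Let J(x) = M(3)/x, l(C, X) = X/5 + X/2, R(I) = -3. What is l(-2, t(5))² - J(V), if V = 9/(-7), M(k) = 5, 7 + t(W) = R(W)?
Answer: 476/9 ≈ 52.889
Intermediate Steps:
t(W) = -10 (t(W) = -7 - 3 = -10)
l(C, X) = 7*X/10 (l(C, X) = X*(⅕) + X*(½) = X/5 + X/2 = 7*X/10)
V = -9/7 (V = 9*(-⅐) = -9/7 ≈ -1.2857)
J(x) = 5/x
l(-2, t(5))² - J(V) = ((7/10)*(-10))² - 5/(-9/7) = (-7)² - 5*(-7)/9 = 49 - 1*(-35/9) = 49 + 35/9 = 476/9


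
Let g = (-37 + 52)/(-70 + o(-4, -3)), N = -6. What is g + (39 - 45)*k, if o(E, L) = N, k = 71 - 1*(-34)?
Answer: -47895/76 ≈ -630.20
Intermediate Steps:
k = 105 (k = 71 + 34 = 105)
o(E, L) = -6
g = -15/76 (g = (-37 + 52)/(-70 - 6) = 15/(-76) = 15*(-1/76) = -15/76 ≈ -0.19737)
g + (39 - 45)*k = -15/76 + (39 - 45)*105 = -15/76 - 6*105 = -15/76 - 630 = -47895/76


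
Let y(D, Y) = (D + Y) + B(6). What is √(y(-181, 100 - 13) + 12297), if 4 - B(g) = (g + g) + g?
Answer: √12189 ≈ 110.40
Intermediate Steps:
B(g) = 4 - 3*g (B(g) = 4 - ((g + g) + g) = 4 - (2*g + g) = 4 - 3*g)
y(D, Y) = -14 + D + Y (y(D, Y) = (D + Y) + (4 - 3*6) = (D + Y) + (4 - 18) = (D + Y) - 14 = -14 + D + Y)
√(y(-181, 100 - 13) + 12297) = √((-14 - 181 + (100 - 13)) + 12297) = √((-14 - 181 + 87) + 12297) = √(-108 + 12297) = √12189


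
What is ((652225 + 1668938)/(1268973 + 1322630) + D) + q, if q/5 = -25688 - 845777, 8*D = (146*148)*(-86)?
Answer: -11894447315270/2591603 ≈ -4.5896e+6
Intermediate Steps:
D = -232286 (D = ((146*148)*(-86))/8 = (21608*(-86))/8 = (⅛)*(-1858288) = -232286)
q = -4357325 (q = 5*(-25688 - 845777) = 5*(-871465) = -4357325)
((652225 + 1668938)/(1268973 + 1322630) + D) + q = ((652225 + 1668938)/(1268973 + 1322630) - 232286) - 4357325 = (2321163/2591603 - 232286) - 4357325 = -601990773295/2591603 - 4357325 = -11894447315270/2591603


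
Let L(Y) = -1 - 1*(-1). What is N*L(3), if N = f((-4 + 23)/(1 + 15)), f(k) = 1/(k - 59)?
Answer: 0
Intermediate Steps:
L(Y) = 0 (L(Y) = -1 + 1 = 0)
f(k) = 1/(-59 + k)
N = -16/925 (N = 1/(-59 + (-4 + 23)/(1 + 15)) = 1/(-59 + 19/16) = 1/(-925/16) = -16/925 ≈ -0.017297)
N*L(3) = -16/925*0 = 0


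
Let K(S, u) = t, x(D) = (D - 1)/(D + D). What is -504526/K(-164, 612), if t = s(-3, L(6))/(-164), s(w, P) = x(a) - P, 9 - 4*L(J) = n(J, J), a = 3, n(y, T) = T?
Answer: -992907168/5 ≈ -1.9858e+8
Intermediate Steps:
x(D) = (-1 + D)/(2*D) (x(D) = (-1 + D)/((2*D)) = (-1 + D)*(1/(2*D)) = (-1 + D)/(2*D))
L(J) = 9/4 - J/4
s(w, P) = ⅓ - P (s(w, P) = (½)*(-1 + 3)/3 - P = (½)*(⅓)*2 - P = ⅓ - P)
t = 5/1968 (t = (⅓ - (9/4 - ¼*6))/(-164) = (⅓ - (9/4 - 3/2))*(-1/164) = (⅓ - 1*¾)*(-1/164) = (⅓ - ¾)*(-1/164) = -5/12*(-1/164) = 5/1968 ≈ 0.0025407)
K(S, u) = 5/1968
-504526/K(-164, 612) = -504526/5/1968 = -504526*1968/5 = -992907168/5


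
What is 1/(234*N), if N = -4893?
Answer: -1/1144962 ≈ -8.7339e-7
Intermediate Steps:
1/(234*N) = 1/(234*(-4893)) = 1/(-1144962) = -1/1144962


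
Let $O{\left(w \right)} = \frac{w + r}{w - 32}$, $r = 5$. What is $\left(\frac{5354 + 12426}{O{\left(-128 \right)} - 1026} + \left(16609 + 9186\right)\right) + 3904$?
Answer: $\frac{4868890063}{164037} \approx 29682.0$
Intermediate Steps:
$O{\left(w \right)} = \frac{5 + w}{-32 + w}$ ($O{\left(w \right)} = \frac{w + 5}{w - 32} = \frac{5 + w}{-32 + w}$)
$\left(\frac{5354 + 12426}{O{\left(-128 \right)} - 1026} + \left(16609 + 9186\right)\right) + 3904 = \left(\frac{5354 + 12426}{\frac{5 - 128}{-32 - 128} - 1026} + \left(16609 + 9186\right)\right) + 3904 = \left(\frac{17780}{\frac{1}{-160} \left(-123\right) - 1026} + 25795\right) + 3904 = \left(\frac{17780}{\left(- \frac{1}{160}\right) \left(-123\right) - 1026} + 25795\right) + 3904 = \left(\frac{17780}{\frac{123}{160} - 1026} + 25795\right) + 3904 = \left(\frac{17780}{- \frac{164037}{160}} + 25795\right) + 3904 = \left(17780 \left(- \frac{160}{164037}\right) + 25795\right) + 3904 = \left(- \frac{2844800}{164037} + 25795\right) + 3904 = \frac{4228489615}{164037} + 3904 = \frac{4868890063}{164037}$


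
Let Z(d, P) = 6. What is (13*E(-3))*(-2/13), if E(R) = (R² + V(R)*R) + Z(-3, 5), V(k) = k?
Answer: -48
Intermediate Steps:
E(R) = 6 + 2*R² (E(R) = (R² + R*R) + 6 = (R² + R²) + 6 = 2*R² + 6 = 6 + 2*R²)
(13*E(-3))*(-2/13) = (13*(6 + 2*(-3)²))*(-2/13) = (13*(6 + 2*9))*(-2*1/13) = (13*(6 + 18))*(-2/13) = (13*24)*(-2/13) = 312*(-2/13) = -48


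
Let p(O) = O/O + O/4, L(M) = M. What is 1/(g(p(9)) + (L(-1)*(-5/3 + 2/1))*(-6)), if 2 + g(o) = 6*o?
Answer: 2/39 ≈ 0.051282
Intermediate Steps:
p(O) = 1 + O/4 (p(O) = 1 + O*(¼) = 1 + O/4)
g(o) = -2 + 6*o
1/(g(p(9)) + (L(-1)*(-5/3 + 2/1))*(-6)) = 1/((-2 + 6*(1 + (¼)*9)) - (-5/3 + 2/1)*(-6)) = 1/((-2 + 6*(1 + 9/4)) - (-5*⅓ + 2*1)*(-6)) = 1/((-2 + 6*(13/4)) - (-5/3 + 2)*(-6)) = 1/((-2 + 39/2) - 1*⅓*(-6)) = 1/(35/2 - ⅓*(-6)) = 1/(35/2 + 2) = 1/(39/2) = 2/39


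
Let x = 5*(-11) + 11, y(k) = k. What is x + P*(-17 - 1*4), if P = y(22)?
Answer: -506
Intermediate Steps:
P = 22
x = -44 (x = -55 + 11 = -44)
x + P*(-17 - 1*4) = -44 + 22*(-17 - 1*4) = -44 + 22*(-17 - 4) = -44 + 22*(-21) = -44 - 462 = -506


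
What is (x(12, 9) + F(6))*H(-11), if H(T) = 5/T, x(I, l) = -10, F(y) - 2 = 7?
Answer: 5/11 ≈ 0.45455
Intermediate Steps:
F(y) = 9 (F(y) = 2 + 7 = 9)
(x(12, 9) + F(6))*H(-11) = (-10 + 9)*(5/(-11)) = -5*(-1)/11 = -1*(-5/11) = 5/11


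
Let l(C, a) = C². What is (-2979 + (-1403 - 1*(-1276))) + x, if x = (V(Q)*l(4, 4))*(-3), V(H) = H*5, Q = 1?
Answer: -3346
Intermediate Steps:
V(H) = 5*H
x = -240 (x = ((5*1)*4²)*(-3) = (5*16)*(-3) = 80*(-3) = -240)
(-2979 + (-1403 - 1*(-1276))) + x = (-2979 + (-1403 - 1*(-1276))) - 240 = (-2979 + (-1403 + 1276)) - 240 = (-2979 - 127) - 240 = -3106 - 240 = -3346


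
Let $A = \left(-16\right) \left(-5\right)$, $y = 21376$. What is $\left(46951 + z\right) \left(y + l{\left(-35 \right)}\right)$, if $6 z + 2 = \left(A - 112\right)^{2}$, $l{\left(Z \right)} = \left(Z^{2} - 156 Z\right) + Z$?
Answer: $1320622488$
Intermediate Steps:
$A = 80$
$l{\left(Z \right)} = Z^{2} - 155 Z$
$z = \frac{511}{3}$ ($z = - \frac{1}{3} + \frac{\left(80 - 112\right)^{2}}{6} = - \frac{1}{3} + \frac{\left(-32\right)^{2}}{6} = - \frac{1}{3} + \frac{1}{6} \cdot 1024 = - \frac{1}{3} + \frac{512}{3} = \frac{511}{3} \approx 170.33$)
$\left(46951 + z\right) \left(y + l{\left(-35 \right)}\right) = \left(46951 + \frac{511}{3}\right) \left(21376 - 35 \left(-155 - 35\right)\right) = \frac{141364 \left(21376 - -6650\right)}{3} = \frac{141364 \left(21376 + 6650\right)}{3} = \frac{141364}{3} \cdot 28026 = 1320622488$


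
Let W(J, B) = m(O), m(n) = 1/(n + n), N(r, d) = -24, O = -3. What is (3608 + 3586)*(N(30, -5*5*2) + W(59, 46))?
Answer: -173855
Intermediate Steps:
m(n) = 1/(2*n)
W(J, B) = -⅙ (W(J, B) = (½)/(-3) = (½)*(-⅓) = -⅙)
(3608 + 3586)*(N(30, -5*5*2) + W(59, 46)) = (3608 + 3586)*(-24 - ⅙) = 7194*(-145/6) = -173855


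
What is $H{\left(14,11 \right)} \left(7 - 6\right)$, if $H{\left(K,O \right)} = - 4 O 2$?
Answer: $-88$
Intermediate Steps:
$H{\left(K,O \right)} = - 8 O$
$H{\left(14,11 \right)} \left(7 - 6\right) = \left(-8\right) 11 \left(7 - 6\right) = - 88 \left(7 - 6\right) = \left(-88\right) 1 = -88$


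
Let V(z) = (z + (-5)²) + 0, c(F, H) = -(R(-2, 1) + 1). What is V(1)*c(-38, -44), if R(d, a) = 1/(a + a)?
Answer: -39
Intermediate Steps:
R(d, a) = 1/(2*a)
c(F, H) = -3/2 (c(F, H) = -((½)/1 + 1) = -((½)*1 + 1) = -(½ + 1) = -1*3/2 = -3/2)
V(z) = 25 + z (V(z) = (z + 25) + 0 = (25 + z) + 0 = 25 + z)
V(1)*c(-38, -44) = (25 + 1)*(-3/2) = 26*(-3/2) = -39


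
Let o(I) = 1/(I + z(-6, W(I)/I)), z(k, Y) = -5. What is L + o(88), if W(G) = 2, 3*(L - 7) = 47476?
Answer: 3942254/249 ≈ 15832.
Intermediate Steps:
L = 47497/3 (L = 7 + (⅓)*47476 = 7 + 47476/3 = 47497/3 ≈ 15832.)
o(I) = 1/(-5 + I) (o(I) = 1/(I - 5) = 1/(-5 + I))
L + o(88) = 47497/3 + 1/(-5 + 88) = 47497/3 + 1/83 = 3942254/249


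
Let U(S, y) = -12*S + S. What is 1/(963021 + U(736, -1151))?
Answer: 1/954925 ≈ 1.0472e-6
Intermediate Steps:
U(S, y) = -11*S
1/(963021 + U(736, -1151)) = 1/(963021 - 11*736) = 1/(963021 - 8096) = 1/954925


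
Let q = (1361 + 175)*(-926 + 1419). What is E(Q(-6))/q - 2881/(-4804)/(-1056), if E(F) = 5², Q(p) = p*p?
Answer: -5351057/10004003328 ≈ -0.00053489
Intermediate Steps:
Q(p) = p²
E(F) = 25
q = 757248 (q = 1536*493 = 757248)
E(Q(-6))/q - 2881/(-4804)/(-1056) = 25/757248 - 2881/(-4804)/(-1056) = 25*(1/757248) - 2881*(-1/4804)*(-1/1056) = 25/757248 + (2881/4804)*(-1/1056) = 25/757248 - 2881/5073024 = -5351057/10004003328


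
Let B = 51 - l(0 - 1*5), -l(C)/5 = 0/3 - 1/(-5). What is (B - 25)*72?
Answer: 1944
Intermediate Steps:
l(C) = -1 (l(C) = -5*(0/3 - 1/(-5)) = -5*(0*(⅓) - 1*(-⅕)) = -5*(0 + ⅕) = -5*⅕ = -1)
B = 52 (B = 51 - 1*(-1) = 51 + 1 = 52)
(B - 25)*72 = (52 - 25)*72 = 27*72 = 1944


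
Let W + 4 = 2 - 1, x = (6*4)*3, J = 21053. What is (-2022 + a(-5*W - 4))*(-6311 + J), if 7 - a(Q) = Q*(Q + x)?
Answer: -43164576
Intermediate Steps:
x = 72 (x = 24*3 = 72)
W = -3 (W = -4 + (2 - 1) = -4 + 1 = -3)
a(Q) = 7 - Q*(72 + Q) (a(Q) = 7 - Q*(Q + 72) = 7 - Q*(72 + Q))
(-2022 + a(-5*W - 4))*(-6311 + J) = (-2022 + (7 - (-5*(-3) - 4)² - 72*(-5*(-3) - 4)))*(-6311 + 21053) = (-2022 + (7 - (15 - 4)² - 72*(15 - 4)))*14742 = (-2022 + (7 - 1*11² - 72*11))*14742 = (-2022 + (7 - 1*121 - 792))*14742 = (-2022 + (7 - 121 - 792))*14742 = (-2022 - 906)*14742 = -2928*14742 = -43164576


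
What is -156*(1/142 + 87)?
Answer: -963690/71 ≈ -13573.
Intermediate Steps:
-156*(1/142 + 87) = -156*12355/142 = -963690/71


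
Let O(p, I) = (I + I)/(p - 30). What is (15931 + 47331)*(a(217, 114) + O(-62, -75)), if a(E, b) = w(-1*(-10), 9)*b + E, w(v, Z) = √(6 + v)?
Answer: 981604823/23 ≈ 4.2678e+7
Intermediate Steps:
O(p, I) = 2*I/(-30 + p) (O(p, I) = (2*I)/(-30 + p) = 2*I/(-30 + p))
a(E, b) = E + 4*b (a(E, b) = √(6 - 1*(-10))*b + E = √(6 + 10)*b + E = √16*b + E = 4*b + E = E + 4*b)
(15931 + 47331)*(a(217, 114) + O(-62, -75)) = (15931 + 47331)*((217 + 4*114) + 2*(-75)/(-30 - 62)) = 63262*((217 + 456) + 2*(-75)/(-92)) = 63262*(673 + 2*(-75)*(-1/92)) = 63262*(673 + 75/46) = 63262*(31033/46) = 981604823/23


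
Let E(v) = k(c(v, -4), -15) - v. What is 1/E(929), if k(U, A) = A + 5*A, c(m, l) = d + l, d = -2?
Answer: -1/1019 ≈ -0.00098135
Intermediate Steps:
c(m, l) = -2 + l
k(U, A) = 6*A
E(v) = -90 - v (E(v) = 6*(-15) - v = -90 - v)
1/E(929) = 1/(-90 - 1*929) = 1/(-90 - 929) = 1/(-1019) = -1/1019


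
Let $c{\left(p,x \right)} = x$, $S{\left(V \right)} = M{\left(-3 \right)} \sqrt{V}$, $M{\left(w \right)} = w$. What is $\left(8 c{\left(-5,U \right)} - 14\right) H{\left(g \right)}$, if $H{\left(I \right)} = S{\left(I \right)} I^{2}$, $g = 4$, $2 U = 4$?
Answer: $-192$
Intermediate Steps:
$U = 2$ ($U = \frac{1}{2} \cdot 4 = 2$)
$S{\left(V \right)} = - 3 \sqrt{V}$
$H{\left(I \right)} = - 3 I^{\frac{5}{2}}$ ($H{\left(I \right)} = - 3 \sqrt{I} I^{2} = - 3 I^{\frac{5}{2}}$)
$\left(8 c{\left(-5,U \right)} - 14\right) H{\left(g \right)} = \left(8 \cdot 2 - 14\right) \left(- 3 \cdot 4^{\frac{5}{2}}\right) = \left(16 - 14\right) \left(\left(-3\right) 32\right) = 2 \left(-96\right) = -192$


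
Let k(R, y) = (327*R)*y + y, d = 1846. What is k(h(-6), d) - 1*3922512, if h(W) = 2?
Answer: -2713382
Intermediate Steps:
k(R, y) = y + 327*R*y (k(R, y) = 327*R*y + y = y + 327*R*y)
k(h(-6), d) - 1*3922512 = 1846*(1 + 327*2) - 1*3922512 = 1846*(1 + 654) - 3922512 = 1846*655 - 3922512 = 1209130 - 3922512 = -2713382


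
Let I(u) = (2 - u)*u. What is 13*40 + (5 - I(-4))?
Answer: 549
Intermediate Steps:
I(u) = u*(2 - u)
13*40 + (5 - I(-4)) = 13*40 + (5 - (-4)*(2 - 1*(-4))) = 520 + (5 - (-4)*(2 + 4)) = 520 + (5 - (-4)*6) = 520 + (5 - 1*(-24)) = 520 + (5 + 24) = 520 + 29 = 549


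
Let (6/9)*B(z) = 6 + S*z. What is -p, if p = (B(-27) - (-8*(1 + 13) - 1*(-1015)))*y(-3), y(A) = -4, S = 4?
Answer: -4224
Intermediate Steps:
B(z) = 9 + 6*z (B(z) = 3*(6 + 4*z)/2 = 9 + 6*z)
p = 4224 (p = ((9 + 6*(-27)) - (-8*(1 + 13) - 1*(-1015)))*(-4) = ((9 - 162) - (-8*14 + 1015))*(-4) = (-153 - (-112 + 1015))*(-4) = (-153 - 1*903)*(-4) = (-153 - 903)*(-4) = -1056*(-4) = 4224)
-p = -1*4224 = -4224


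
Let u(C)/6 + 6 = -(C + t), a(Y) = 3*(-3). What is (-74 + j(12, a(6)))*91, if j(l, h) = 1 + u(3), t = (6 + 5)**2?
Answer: -77623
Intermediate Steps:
t = 121 (t = 11**2 = 121)
a(Y) = -9
u(C) = -762 - 6*C (u(C) = -36 + 6*(-(C + 121)) = -36 + 6*(-(121 + C)) = -36 + 6*(-121 - C) = -36 + (-726 - 6*C) = -762 - 6*C)
j(l, h) = -779 (j(l, h) = 1 + (-762 - 6*3) = 1 + (-762 - 18) = 1 - 780 = -779)
(-74 + j(12, a(6)))*91 = (-74 - 779)*91 = -853*91 = -77623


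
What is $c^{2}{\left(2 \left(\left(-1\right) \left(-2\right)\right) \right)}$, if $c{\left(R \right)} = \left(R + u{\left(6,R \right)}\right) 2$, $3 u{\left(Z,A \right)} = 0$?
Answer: $64$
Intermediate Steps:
$u{\left(Z,A \right)} = 0$ ($u{\left(Z,A \right)} = \frac{1}{3} \cdot 0 = 0$)
$c{\left(R \right)} = 2 R$ ($c{\left(R \right)} = \left(R + 0\right) 2 = R 2 = 2 R$)
$c^{2}{\left(2 \left(\left(-1\right) \left(-2\right)\right) \right)} = \left(2 \cdot 2 \left(\left(-1\right) \left(-2\right)\right)\right)^{2} = \left(2 \cdot 2 \cdot 2\right)^{2} = \left(2 \cdot 4\right)^{2} = 8^{2} = 64$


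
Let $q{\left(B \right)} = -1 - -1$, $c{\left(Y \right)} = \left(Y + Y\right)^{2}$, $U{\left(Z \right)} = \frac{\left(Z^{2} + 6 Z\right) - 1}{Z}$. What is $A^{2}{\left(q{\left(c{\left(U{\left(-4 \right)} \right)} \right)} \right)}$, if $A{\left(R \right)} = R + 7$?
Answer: $49$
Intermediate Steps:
$U{\left(Z \right)} = \frac{-1 + Z^{2} + 6 Z}{Z}$
$c{\left(Y \right)} = 4 Y^{2}$ ($c{\left(Y \right)} = \left(2 Y\right)^{2} = 4 Y^{2}$)
$q{\left(B \right)} = 0$ ($q{\left(B \right)} = -1 + 1 = 0$)
$A{\left(R \right)} = 7 + R$
$A^{2}{\left(q{\left(c{\left(U{\left(-4 \right)} \right)} \right)} \right)} = \left(7 + 0\right)^{2} = 7^{2} = 49$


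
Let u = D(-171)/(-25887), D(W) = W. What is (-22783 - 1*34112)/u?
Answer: -163648985/19 ≈ -8.6131e+6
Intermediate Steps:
u = 57/8629 (u = -171/(-25887) = -171*(-1/25887) = 57/8629 ≈ 0.0066056)
(-22783 - 1*34112)/u = (-22783 - 1*34112)/(57/8629) = (-22783 - 34112)*(8629/57) = -56895*8629/57 = -163648985/19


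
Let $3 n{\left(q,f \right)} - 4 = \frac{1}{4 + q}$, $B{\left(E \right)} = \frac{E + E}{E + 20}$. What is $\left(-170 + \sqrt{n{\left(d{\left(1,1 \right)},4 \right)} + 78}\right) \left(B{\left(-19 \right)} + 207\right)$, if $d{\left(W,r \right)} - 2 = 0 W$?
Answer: $-28730 + \frac{169 \sqrt{2858}}{6} \approx -27224.0$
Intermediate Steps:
$B{\left(E \right)} = \frac{2 E}{20 + E}$
$d{\left(W,r \right)} = 2$ ($d{\left(W,r \right)} = 2 + 0 W = 2 + 0 = 2$)
$n{\left(q,f \right)} = \frac{4}{3} + \frac{1}{3 \left(4 + q\right)}$
$\left(-170 + \sqrt{n{\left(d{\left(1,1 \right)},4 \right)} + 78}\right) \left(B{\left(-19 \right)} + 207\right) = \left(-170 + \sqrt{\frac{17 + 4 \cdot 2}{3 \left(4 + 2\right)} + 78}\right) \left(2 \left(-19\right) \frac{1}{20 - 19} + 207\right) = \left(-170 + \sqrt{\frac{17 + 8}{3 \cdot 6} + 78}\right) \left(2 \left(-19\right) 1^{-1} + 207\right) = \left(-170 + \sqrt{\frac{1}{3} \cdot \frac{1}{6} \cdot 25 + 78}\right) \left(2 \left(-19\right) 1 + 207\right) = \left(-170 + \sqrt{\frac{25}{18} + 78}\right) \left(-38 + 207\right) = \left(-170 + \sqrt{\frac{1429}{18}}\right) 169 = \left(-170 + \frac{\sqrt{2858}}{6}\right) 169 = -28730 + \frac{169 \sqrt{2858}}{6}$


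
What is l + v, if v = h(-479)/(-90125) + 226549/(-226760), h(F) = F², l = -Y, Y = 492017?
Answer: -2011059682086957/4087349000 ≈ -4.9202e+5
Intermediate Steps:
l = -492017 (l = -1*492017 = -492017)
v = -14489153957/4087349000 (v = (-479)²/(-90125) + 226549/(-226760) = 229441*(-1/90125) + 226549*(-1/226760) = -229441/90125 - 226549/226760 = -14489153957/4087349000 ≈ -3.5449)
l + v = -492017 - 14489153957/4087349000 = -2011059682086957/4087349000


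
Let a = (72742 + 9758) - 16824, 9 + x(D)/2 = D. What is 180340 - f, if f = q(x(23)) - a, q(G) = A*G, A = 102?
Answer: 243160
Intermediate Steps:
x(D) = -18 + 2*D
a = 65676 (a = 82500 - 16824 = 65676)
q(G) = 102*G
f = -62820 (f = 102*(-18 + 2*23) - 1*65676 = 102*(-18 + 46) - 65676 = 102*28 - 65676 = 2856 - 65676 = -62820)
180340 - f = 180340 - 1*(-62820) = 180340 + 62820 = 243160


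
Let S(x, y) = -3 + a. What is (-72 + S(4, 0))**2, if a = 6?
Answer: 4761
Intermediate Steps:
S(x, y) = 3 (S(x, y) = -3 + 6 = 3)
(-72 + S(4, 0))**2 = (-72 + 3)**2 = (-69)**2 = 4761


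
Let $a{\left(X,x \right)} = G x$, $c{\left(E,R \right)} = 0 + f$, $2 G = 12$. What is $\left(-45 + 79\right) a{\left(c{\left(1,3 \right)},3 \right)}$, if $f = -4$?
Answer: $612$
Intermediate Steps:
$G = 6$ ($G = \frac{1}{2} \cdot 12 = 6$)
$c{\left(E,R \right)} = -4$ ($c{\left(E,R \right)} = 0 - 4 = -4$)
$a{\left(X,x \right)} = 6 x$
$\left(-45 + 79\right) a{\left(c{\left(1,3 \right)},3 \right)} = \left(-45 + 79\right) 6 \cdot 3 = 34 \cdot 18 = 612$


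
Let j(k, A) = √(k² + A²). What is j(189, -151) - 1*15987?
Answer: -15987 + √58522 ≈ -15745.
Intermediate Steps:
j(k, A) = √(A² + k²)
j(189, -151) - 1*15987 = √((-151)² + 189²) - 1*15987 = √(22801 + 35721) - 15987 = √58522 - 15987 = -15987 + √58522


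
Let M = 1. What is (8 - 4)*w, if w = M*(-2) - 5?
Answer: -28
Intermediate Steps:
w = -7 (w = 1*(-2) - 5 = -2 - 5 = -7)
(8 - 4)*w = (8 - 4)*(-7) = 4*(-7) = -28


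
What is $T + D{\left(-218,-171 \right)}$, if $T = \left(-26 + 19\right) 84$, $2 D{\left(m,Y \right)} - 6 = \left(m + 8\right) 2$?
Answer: $-795$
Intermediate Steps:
$D{\left(m,Y \right)} = 11 + m$ ($D{\left(m,Y \right)} = 3 + \frac{\left(m + 8\right) 2}{2} = 3 + \frac{\left(8 + m\right) 2}{2} = 3 + \frac{16 + 2 m}{2} = 3 + \left(8 + m\right) = 11 + m$)
$T = -588$ ($T = \left(-7\right) 84 = -588$)
$T + D{\left(-218,-171 \right)} = -588 + \left(11 - 218\right) = -588 - 207 = -795$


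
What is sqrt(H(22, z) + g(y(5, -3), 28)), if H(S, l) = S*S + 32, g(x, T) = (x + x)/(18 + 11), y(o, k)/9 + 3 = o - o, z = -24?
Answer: sqrt(432390)/29 ≈ 22.675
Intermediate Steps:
y(o, k) = -27 (y(o, k) = -27 + 9*(o - o) = -27 + 9*0 = -27 + 0 = -27)
g(x, T) = 2*x/29 (g(x, T) = (2*x)/29 = (2*x)*(1/29) = 2*x/29)
H(S, l) = 32 + S**2 (H(S, l) = S**2 + 32 = 32 + S**2)
sqrt(H(22, z) + g(y(5, -3), 28)) = sqrt((32 + 22**2) + (2/29)*(-27)) = sqrt((32 + 484) - 54/29) = sqrt(516 - 54/29) = sqrt(14910/29) = sqrt(432390)/29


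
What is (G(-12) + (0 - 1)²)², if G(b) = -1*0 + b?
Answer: 121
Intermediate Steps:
G(b) = b (G(b) = 0 + b = b)
(G(-12) + (0 - 1)²)² = (-12 + (0 - 1)²)² = (-12 + (-1)²)² = (-12 + 1)² = (-11)² = 121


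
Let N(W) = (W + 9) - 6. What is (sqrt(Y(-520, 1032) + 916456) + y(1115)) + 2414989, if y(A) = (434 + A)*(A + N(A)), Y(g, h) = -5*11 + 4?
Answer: 5873906 + sqrt(916405) ≈ 5.8749e+6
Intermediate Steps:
Y(g, h) = -51 (Y(g, h) = -55 + 4 = -51)
N(W) = 3 + W (N(W) = (9 + W) - 6 = 3 + W)
y(A) = (3 + 2*A)*(434 + A) (y(A) = (434 + A)*(A + (3 + A)) = (434 + A)*(3 + 2*A) = (3 + 2*A)*(434 + A))
(sqrt(Y(-520, 1032) + 916456) + y(1115)) + 2414989 = (sqrt(-51 + 916456) + (1302 + 2*1115**2 + 871*1115)) + 2414989 = (sqrt(916405) + (1302 + 2*1243225 + 971165)) + 2414989 = (sqrt(916405) + (1302 + 2486450 + 971165)) + 2414989 = (sqrt(916405) + 3458917) + 2414989 = (3458917 + sqrt(916405)) + 2414989 = 5873906 + sqrt(916405)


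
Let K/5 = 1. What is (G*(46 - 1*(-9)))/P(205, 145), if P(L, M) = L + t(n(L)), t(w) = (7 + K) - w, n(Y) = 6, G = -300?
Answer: -16500/211 ≈ -78.199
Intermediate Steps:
K = 5 (K = 5*1 = 5)
t(w) = 12 - w (t(w) = (7 + 5) - w = 12 - w)
P(L, M) = 6 + L (P(L, M) = L + (12 - 1*6) = L + (12 - 6) = L + 6 = 6 + L)
(G*(46 - 1*(-9)))/P(205, 145) = (-300*(46 - 1*(-9)))/(6 + 205) = -300*(46 + 9)/211 = -300*55*(1/211) = -16500*1/211 = -16500/211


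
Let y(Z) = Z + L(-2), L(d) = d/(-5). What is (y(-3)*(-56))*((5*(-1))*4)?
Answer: -2912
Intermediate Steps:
L(d) = -d/5 (L(d) = d*(-⅕) = -d/5)
y(Z) = ⅖ + Z (y(Z) = Z - ⅕*(-2) = Z + ⅖ = ⅖ + Z)
(y(-3)*(-56))*((5*(-1))*4) = ((⅖ - 3)*(-56))*((5*(-1))*4) = (-13/5*(-56))*(-5*4) = (728/5)*(-20) = -2912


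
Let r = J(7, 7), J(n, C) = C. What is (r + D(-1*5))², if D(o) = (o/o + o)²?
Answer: 529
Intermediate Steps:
r = 7
D(o) = (1 + o)²
(r + D(-1*5))² = (7 + (1 - 1*5)²)² = (7 + (1 - 5)²)² = (7 + (-4)²)² = (7 + 16)² = 23² = 529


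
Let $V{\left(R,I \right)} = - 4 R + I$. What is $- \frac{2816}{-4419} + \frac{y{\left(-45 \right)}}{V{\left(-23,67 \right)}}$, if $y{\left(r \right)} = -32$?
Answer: $\frac{102112}{234207} \approx 0.43599$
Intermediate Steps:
$V{\left(R,I \right)} = I - 4 R$
$- \frac{2816}{-4419} + \frac{y{\left(-45 \right)}}{V{\left(-23,67 \right)}} = - \frac{2816}{-4419} - \frac{32}{67 - -92} = \left(-2816\right) \left(- \frac{1}{4419}\right) - \frac{32}{67 + 92} = \frac{2816}{4419} - \frac{32}{159} = \frac{102112}{234207}$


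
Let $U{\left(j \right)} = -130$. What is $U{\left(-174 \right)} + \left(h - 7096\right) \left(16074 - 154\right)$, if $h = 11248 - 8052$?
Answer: $-62088130$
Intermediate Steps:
$h = 3196$ ($h = 11248 - 8052 = 3196$)
$U{\left(-174 \right)} + \left(h - 7096\right) \left(16074 - 154\right) = -130 + \left(3196 - 7096\right) \left(16074 - 154\right) = -130 - 62088000 = -62088130$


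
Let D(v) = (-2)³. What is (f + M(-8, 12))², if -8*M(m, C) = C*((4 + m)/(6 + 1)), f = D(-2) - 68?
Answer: 276676/49 ≈ 5646.4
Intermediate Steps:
D(v) = -8
f = -76 (f = -8 - 68 = -76)
M(m, C) = -C*(4/7 + m/7)/8 (M(m, C) = -C*(4 + m)/(6 + 1)/8 = -C*(4 + m)/7/8 = -C*(4 + m)*(⅐)/8 = -C*(4/7 + m/7)/8)
(f + M(-8, 12))² = (-76 - 1/56*12*(4 - 8))² = (-76 - 1/56*12*(-4))² = (-76 + 6/7)² = (-526/7)² = 276676/49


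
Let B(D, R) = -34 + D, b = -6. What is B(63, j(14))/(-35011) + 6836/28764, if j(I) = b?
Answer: 59625260/251764101 ≈ 0.23683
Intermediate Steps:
j(I) = -6
B(63, j(14))/(-35011) + 6836/28764 = (-34 + 63)/(-35011) + 6836/28764 = 29*(-1/35011) + 6836*(1/28764) = -29/35011 + 1709/7191 = 59625260/251764101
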